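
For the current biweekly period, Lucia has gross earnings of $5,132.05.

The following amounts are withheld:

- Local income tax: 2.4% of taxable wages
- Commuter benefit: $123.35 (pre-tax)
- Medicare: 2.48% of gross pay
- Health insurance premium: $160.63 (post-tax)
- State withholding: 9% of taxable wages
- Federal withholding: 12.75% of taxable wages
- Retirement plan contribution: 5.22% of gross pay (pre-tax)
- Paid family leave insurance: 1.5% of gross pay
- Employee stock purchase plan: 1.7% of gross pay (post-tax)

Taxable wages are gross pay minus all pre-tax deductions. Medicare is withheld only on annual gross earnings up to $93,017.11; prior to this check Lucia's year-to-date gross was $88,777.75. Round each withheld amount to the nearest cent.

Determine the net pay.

$3,165.92

Retirement plan contribution: $5,132.05 × 0.0522 = $267.89
Commuter benefit: $123.35
Pre-tax total = $267.89 + $123.35 = $391.24
Taxable wages = $5,132.05 − $391.24 = $4,740.81
Federal withholding: $4,740.81 × 0.1275 = $604.45
State withholding: $4,740.81 × 0.09 = $426.67
Local income tax: $4,740.81 × 0.024 = $113.78
Medicare: only $93,017.11 − $88,777.75 = $4,239.36 of this check is subject → $4,239.36 × 0.0248 = $105.14
Paid family leave insurance: $5,132.05 × 0.015 = $76.98
Employee stock purchase plan: $5,132.05 × 0.017 = $87.24
Health insurance premium: $160.63
Total deductions = $267.89 + $123.35 + $604.45 + $426.67 + $113.78 + $105.14 + $76.98 + $87.24 + $160.63 = $1,966.13
Net pay = $5,132.05 − $1,966.13 = $3,165.92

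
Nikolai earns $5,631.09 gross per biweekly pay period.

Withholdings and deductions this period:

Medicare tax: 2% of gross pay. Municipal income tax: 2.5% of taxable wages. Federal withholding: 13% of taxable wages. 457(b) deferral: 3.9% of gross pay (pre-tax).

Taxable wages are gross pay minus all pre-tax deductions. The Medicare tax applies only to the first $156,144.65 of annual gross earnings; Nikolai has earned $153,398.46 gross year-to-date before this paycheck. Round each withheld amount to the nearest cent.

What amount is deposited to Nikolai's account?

457(b) deferral: $5,631.09 × 0.039 = $219.61
Taxable wages = $5,631.09 − $219.61 = $5,411.48
Federal withholding: $5,411.48 × 0.13 = $703.49
Municipal income tax: $5,411.48 × 0.025 = $135.29
Medicare tax: only $156,144.65 − $153,398.46 = $2,746.19 of this check is subject → $2,746.19 × 0.02 = $54.92
Total deductions = $219.61 + $703.49 + $135.29 + $54.92 = $1,113.31
Net pay = $5,631.09 − $1,113.31 = $4,517.78

$4,517.78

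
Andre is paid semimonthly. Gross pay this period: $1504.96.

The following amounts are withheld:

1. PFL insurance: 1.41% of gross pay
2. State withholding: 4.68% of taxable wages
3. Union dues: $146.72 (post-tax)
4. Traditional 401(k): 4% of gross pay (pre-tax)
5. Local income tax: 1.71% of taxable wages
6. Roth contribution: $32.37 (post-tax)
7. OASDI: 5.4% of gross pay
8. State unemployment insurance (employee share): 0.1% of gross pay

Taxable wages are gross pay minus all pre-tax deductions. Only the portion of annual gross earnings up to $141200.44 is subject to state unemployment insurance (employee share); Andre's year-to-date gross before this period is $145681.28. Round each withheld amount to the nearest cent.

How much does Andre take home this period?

Traditional 401(k): $1504.96 × 0.04 = $60.20
Taxable wages = $1504.96 − $60.20 = $1444.76
State withholding: $1444.76 × 0.0468 = $67.61
Local income tax: $1444.76 × 0.0171 = $24.71
State unemployment insurance (employee share): annual cap $141200.44 already reached (YTD $145681.28), so $0.00
OASDI: $1504.96 × 0.054 = $81.27
PFL insurance: $1504.96 × 0.0141 = $21.22
Roth contribution: $32.37
Union dues: $146.72
Total deductions = $60.20 + $67.61 + $24.71 + $0.00 + $81.27 + $21.22 + $32.37 + $146.72 = $434.10
Net pay = $1504.96 − $434.10 = $1070.86

$1070.86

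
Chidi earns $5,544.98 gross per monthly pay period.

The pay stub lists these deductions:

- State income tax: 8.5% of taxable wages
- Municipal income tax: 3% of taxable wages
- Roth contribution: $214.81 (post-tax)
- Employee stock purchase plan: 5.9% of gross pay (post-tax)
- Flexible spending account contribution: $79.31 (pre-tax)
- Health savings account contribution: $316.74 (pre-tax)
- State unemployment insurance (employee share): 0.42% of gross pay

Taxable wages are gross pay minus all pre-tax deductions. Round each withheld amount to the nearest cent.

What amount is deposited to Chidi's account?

$3,991.55

Health savings account contribution: $316.74
Flexible spending account contribution: $79.31
Pre-tax total = $316.74 + $79.31 = $396.05
Taxable wages = $5,544.98 − $396.05 = $5,148.93
Municipal income tax: $5,148.93 × 0.03 = $154.47
State income tax: $5,148.93 × 0.085 = $437.66
State unemployment insurance (employee share): $5,544.98 × 0.0042 = $23.29
Employee stock purchase plan: $5,544.98 × 0.059 = $327.15
Roth contribution: $214.81
Total deductions = $316.74 + $79.31 + $154.47 + $437.66 + $23.29 + $327.15 + $214.81 = $1,553.43
Net pay = $5,544.98 − $1,553.43 = $3,991.55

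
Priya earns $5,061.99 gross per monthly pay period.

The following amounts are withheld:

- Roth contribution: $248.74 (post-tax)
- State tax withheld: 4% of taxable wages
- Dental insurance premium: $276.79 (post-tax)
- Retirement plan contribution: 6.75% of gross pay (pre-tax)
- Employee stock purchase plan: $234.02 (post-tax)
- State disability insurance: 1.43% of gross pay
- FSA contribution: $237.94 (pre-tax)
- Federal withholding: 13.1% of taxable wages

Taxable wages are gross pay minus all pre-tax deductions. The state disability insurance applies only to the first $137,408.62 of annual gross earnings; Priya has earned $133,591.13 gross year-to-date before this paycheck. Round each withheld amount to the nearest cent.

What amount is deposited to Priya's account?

Retirement plan contribution: $5,061.99 × 0.0675 = $341.68
FSA contribution: $237.94
Pre-tax total = $341.68 + $237.94 = $579.62
Taxable wages = $5,061.99 − $579.62 = $4,482.37
Federal withholding: $4,482.37 × 0.131 = $587.19
State tax withheld: $4,482.37 × 0.04 = $179.29
State disability insurance: only $137,408.62 − $133,591.13 = $3,817.49 of this check is subject → $3,817.49 × 0.0143 = $54.59
Dental insurance premium: $276.79
Employee stock purchase plan: $234.02
Roth contribution: $248.74
Total deductions = $341.68 + $237.94 + $587.19 + $179.29 + $54.59 + $276.79 + $234.02 + $248.74 = $2,160.24
Net pay = $5,061.99 − $2,160.24 = $2,901.75

$2,901.75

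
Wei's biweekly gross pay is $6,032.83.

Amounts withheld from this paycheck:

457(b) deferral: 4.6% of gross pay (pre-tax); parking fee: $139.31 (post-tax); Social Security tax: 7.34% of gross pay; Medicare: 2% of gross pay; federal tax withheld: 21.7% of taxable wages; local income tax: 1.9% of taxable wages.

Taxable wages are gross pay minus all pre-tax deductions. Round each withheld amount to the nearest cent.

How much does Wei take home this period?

457(b) deferral: $6,032.83 × 0.046 = $277.51
Taxable wages = $6,032.83 − $277.51 = $5,755.32
Federal tax withheld: $5,755.32 × 0.217 = $1,248.90
Local income tax: $5,755.32 × 0.019 = $109.35
Medicare: $6,032.83 × 0.02 = $120.66
Social Security tax: $6,032.83 × 0.0734 = $442.81
Parking fee: $139.31
Total deductions = $277.51 + $1,248.90 + $109.35 + $120.66 + $442.81 + $139.31 = $2,338.54
Net pay = $6,032.83 − $2,338.54 = $3,694.29

$3,694.29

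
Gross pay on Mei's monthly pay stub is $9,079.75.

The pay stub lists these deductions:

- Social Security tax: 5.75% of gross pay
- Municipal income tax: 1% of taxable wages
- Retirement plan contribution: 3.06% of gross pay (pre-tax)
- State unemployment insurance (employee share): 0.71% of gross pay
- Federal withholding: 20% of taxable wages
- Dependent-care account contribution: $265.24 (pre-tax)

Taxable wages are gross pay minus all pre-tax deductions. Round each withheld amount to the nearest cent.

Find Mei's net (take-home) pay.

$6,157.41

Retirement plan contribution: $9,079.75 × 0.0306 = $277.84
Dependent-care account contribution: $265.24
Pre-tax total = $277.84 + $265.24 = $543.08
Taxable wages = $9,079.75 − $543.08 = $8,536.67
Municipal income tax: $8,536.67 × 0.01 = $85.37
Federal withholding: $8,536.67 × 0.2 = $1,707.33
State unemployment insurance (employee share): $9,079.75 × 0.0071 = $64.47
Social Security tax: $9,079.75 × 0.0575 = $522.09
Total deductions = $277.84 + $265.24 + $85.37 + $1,707.33 + $64.47 + $522.09 = $2,922.34
Net pay = $9,079.75 − $2,922.34 = $6,157.41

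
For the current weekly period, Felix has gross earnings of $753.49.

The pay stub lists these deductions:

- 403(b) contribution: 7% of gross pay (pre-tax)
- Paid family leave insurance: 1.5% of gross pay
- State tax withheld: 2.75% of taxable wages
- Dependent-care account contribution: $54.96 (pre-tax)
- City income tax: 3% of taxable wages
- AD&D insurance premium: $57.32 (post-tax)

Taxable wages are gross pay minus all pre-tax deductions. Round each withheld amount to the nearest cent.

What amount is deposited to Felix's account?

403(b) contribution: $753.49 × 0.07 = $52.74
Dependent-care account contribution: $54.96
Pre-tax total = $52.74 + $54.96 = $107.70
Taxable wages = $753.49 − $107.70 = $645.79
City income tax: $645.79 × 0.03 = $19.37
State tax withheld: $645.79 × 0.0275 = $17.76
Paid family leave insurance: $753.49 × 0.015 = $11.30
AD&D insurance premium: $57.32
Total deductions = $52.74 + $54.96 + $19.37 + $17.76 + $11.30 + $57.32 = $213.45
Net pay = $753.49 − $213.45 = $540.04

$540.04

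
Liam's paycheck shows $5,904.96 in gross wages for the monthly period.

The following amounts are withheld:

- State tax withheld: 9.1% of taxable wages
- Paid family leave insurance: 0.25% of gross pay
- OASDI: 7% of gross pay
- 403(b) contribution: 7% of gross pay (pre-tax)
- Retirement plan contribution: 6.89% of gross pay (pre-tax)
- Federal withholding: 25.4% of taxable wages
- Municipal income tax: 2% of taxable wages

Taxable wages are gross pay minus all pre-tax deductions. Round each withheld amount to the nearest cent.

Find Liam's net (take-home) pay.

$2,800.71

Retirement plan contribution: $5,904.96 × 0.0689 = $406.85
403(b) contribution: $5,904.96 × 0.07 = $413.35
Pre-tax total = $406.85 + $413.35 = $820.20
Taxable wages = $5,904.96 − $820.20 = $5,084.76
Federal withholding: $5,084.76 × 0.254 = $1,291.53
State tax withheld: $5,084.76 × 0.091 = $462.71
Municipal income tax: $5,084.76 × 0.02 = $101.70
Paid family leave insurance: $5,904.96 × 0.0025 = $14.76
OASDI: $5,904.96 × 0.07 = $413.35
Total deductions = $406.85 + $413.35 + $1,291.53 + $462.71 + $101.70 + $14.76 + $413.35 = $3,104.25
Net pay = $5,904.96 − $3,104.25 = $2,800.71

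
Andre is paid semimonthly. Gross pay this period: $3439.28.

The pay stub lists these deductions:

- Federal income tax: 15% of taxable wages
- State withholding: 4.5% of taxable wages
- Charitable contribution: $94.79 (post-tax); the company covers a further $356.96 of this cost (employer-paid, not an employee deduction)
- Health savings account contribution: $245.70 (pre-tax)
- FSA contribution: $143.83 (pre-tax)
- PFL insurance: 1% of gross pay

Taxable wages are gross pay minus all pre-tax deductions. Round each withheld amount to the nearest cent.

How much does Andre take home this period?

FSA contribution: $143.83
Health savings account contribution: $245.70
Pre-tax total = $143.83 + $245.70 = $389.53
Taxable wages = $3439.28 − $389.53 = $3049.75
State withholding: $3049.75 × 0.045 = $137.24
Federal income tax: $3049.75 × 0.15 = $457.46
PFL insurance: $3439.28 × 0.01 = $34.39
Charitable contribution: $94.79
(Employer's $356.96 toward charitable contribution is not withheld from the employee.)
Total deductions = $143.83 + $245.70 + $137.24 + $457.46 + $34.39 + $94.79 = $1113.41
Net pay = $3439.28 − $1113.41 = $2325.87

$2325.87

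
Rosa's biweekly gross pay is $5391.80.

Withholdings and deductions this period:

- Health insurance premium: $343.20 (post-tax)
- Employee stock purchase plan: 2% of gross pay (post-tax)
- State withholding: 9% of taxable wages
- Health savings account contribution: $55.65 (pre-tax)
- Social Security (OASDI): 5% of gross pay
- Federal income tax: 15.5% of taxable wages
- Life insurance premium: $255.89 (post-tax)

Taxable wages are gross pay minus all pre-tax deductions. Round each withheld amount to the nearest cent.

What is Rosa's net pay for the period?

Health savings account contribution: $55.65
Taxable wages = $5391.80 − $55.65 = $5336.15
Federal income tax: $5336.15 × 0.155 = $827.10
State withholding: $5336.15 × 0.09 = $480.25
Social Security (OASDI): $5391.80 × 0.05 = $269.59
Health insurance premium: $343.20
Life insurance premium: $255.89
Employee stock purchase plan: $5391.80 × 0.02 = $107.84
Total deductions = $55.65 + $827.10 + $480.25 + $269.59 + $343.20 + $255.89 + $107.84 = $2339.52
Net pay = $5391.80 − $2339.52 = $3052.28

$3052.28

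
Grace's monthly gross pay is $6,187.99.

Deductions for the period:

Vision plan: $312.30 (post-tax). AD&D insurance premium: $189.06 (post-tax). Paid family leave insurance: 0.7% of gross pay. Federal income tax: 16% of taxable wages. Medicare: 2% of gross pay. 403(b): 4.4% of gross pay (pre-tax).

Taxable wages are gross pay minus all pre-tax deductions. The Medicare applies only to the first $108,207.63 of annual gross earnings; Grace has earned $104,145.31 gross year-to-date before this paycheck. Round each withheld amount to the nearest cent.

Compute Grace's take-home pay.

$4,343.27

403(b): $6,187.99 × 0.044 = $272.27
Taxable wages = $6,187.99 − $272.27 = $5,915.72
Federal income tax: $5,915.72 × 0.16 = $946.52
Paid family leave insurance: $6,187.99 × 0.007 = $43.32
Medicare: only $108,207.63 − $104,145.31 = $4,062.32 of this check is subject → $4,062.32 × 0.02 = $81.25
Vision plan: $312.30
AD&D insurance premium: $189.06
Total deductions = $272.27 + $946.52 + $43.32 + $81.25 + $312.30 + $189.06 = $1,844.72
Net pay = $6,187.99 − $1,844.72 = $4,343.27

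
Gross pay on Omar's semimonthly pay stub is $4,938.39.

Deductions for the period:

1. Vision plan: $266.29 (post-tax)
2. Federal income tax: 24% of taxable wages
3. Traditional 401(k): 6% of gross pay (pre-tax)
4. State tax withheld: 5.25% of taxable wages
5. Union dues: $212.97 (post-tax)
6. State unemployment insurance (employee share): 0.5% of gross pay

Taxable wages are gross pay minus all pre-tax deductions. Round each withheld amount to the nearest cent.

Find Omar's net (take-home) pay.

$2,780.33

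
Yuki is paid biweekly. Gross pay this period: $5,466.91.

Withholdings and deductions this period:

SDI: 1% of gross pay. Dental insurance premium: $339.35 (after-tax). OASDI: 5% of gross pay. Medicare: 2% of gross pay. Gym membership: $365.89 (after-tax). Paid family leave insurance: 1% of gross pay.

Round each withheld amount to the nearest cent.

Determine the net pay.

OASDI: $5,466.91 × 0.05 = $273.35
Medicare: $5,466.91 × 0.02 = $109.34
Paid family leave insurance: $5,466.91 × 0.01 = $54.67
SDI: $5,466.91 × 0.01 = $54.67
Gym membership: $365.89
Dental insurance premium: $339.35
Total deductions = $273.35 + $109.34 + $54.67 + $54.67 + $365.89 + $339.35 = $1,197.27
Net pay = $5,466.91 − $1,197.27 = $4,269.64

$4,269.64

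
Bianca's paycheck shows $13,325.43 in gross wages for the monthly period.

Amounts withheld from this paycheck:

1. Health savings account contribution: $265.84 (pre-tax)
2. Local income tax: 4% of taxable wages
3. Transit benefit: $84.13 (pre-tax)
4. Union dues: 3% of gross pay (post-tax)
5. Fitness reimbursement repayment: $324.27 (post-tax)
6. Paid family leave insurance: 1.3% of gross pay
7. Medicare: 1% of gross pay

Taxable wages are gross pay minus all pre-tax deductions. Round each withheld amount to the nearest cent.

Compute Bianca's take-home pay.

Health savings account contribution: $265.84
Transit benefit: $84.13
Pre-tax total = $265.84 + $84.13 = $349.97
Taxable wages = $13,325.43 − $349.97 = $12,975.46
Local income tax: $12,975.46 × 0.04 = $519.02
Medicare: $13,325.43 × 0.01 = $133.25
Paid family leave insurance: $13,325.43 × 0.013 = $173.23
Union dues: $13,325.43 × 0.03 = $399.76
Fitness reimbursement repayment: $324.27
Total deductions = $265.84 + $84.13 + $519.02 + $133.25 + $173.23 + $399.76 + $324.27 = $1,899.50
Net pay = $13,325.43 − $1,899.50 = $11,425.93

$11,425.93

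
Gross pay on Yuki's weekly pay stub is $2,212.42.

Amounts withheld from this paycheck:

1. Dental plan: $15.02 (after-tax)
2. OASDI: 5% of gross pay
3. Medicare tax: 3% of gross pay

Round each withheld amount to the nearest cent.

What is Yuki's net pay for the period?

$2,020.41

Medicare tax: $2,212.42 × 0.03 = $66.37
OASDI: $2,212.42 × 0.05 = $110.62
Dental plan: $15.02
Total deductions = $66.37 + $110.62 + $15.02 = $192.01
Net pay = $2,212.42 − $192.01 = $2,020.41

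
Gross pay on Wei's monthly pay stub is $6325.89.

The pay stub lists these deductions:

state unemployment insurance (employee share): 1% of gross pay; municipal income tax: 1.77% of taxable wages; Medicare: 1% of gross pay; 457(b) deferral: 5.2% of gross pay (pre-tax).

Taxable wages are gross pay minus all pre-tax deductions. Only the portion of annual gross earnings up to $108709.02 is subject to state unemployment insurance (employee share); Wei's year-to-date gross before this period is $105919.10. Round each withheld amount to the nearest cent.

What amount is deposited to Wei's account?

$5799.63

457(b) deferral: $6325.89 × 0.052 = $328.95
Taxable wages = $6325.89 − $328.95 = $5996.94
Municipal income tax: $5996.94 × 0.0177 = $106.15
Medicare: $6325.89 × 0.01 = $63.26
State unemployment insurance (employee share): only $108709.02 − $105919.10 = $2789.92 of this check is subject → $2789.92 × 0.01 = $27.90
Total deductions = $328.95 + $106.15 + $63.26 + $27.90 = $526.26
Net pay = $6325.89 − $526.26 = $5799.63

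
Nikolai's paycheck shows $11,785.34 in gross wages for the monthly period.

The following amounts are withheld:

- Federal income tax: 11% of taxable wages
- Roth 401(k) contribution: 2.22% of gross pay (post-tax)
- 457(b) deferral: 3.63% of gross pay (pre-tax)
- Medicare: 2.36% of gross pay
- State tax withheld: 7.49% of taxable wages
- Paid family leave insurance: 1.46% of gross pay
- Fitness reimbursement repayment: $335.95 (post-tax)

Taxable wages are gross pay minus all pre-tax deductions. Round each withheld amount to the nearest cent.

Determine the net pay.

$8,209.74

457(b) deferral: $11,785.34 × 0.0363 = $427.81
Taxable wages = $11,785.34 − $427.81 = $11,357.53
State tax withheld: $11,357.53 × 0.0749 = $850.68
Federal income tax: $11,357.53 × 0.11 = $1,249.33
Medicare: $11,785.34 × 0.0236 = $278.13
Paid family leave insurance: $11,785.34 × 0.0146 = $172.07
Roth 401(k) contribution: $11,785.34 × 0.0222 = $261.63
Fitness reimbursement repayment: $335.95
Total deductions = $427.81 + $850.68 + $1,249.33 + $278.13 + $172.07 + $261.63 + $335.95 = $3,575.60
Net pay = $11,785.34 − $3,575.60 = $8,209.74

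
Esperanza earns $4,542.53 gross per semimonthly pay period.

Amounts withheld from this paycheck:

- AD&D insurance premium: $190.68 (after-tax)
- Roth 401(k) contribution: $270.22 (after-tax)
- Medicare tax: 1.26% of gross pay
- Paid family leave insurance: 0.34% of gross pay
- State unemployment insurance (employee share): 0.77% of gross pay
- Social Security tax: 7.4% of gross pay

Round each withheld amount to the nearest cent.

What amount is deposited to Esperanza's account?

$3,637.82

Paid family leave insurance: $4,542.53 × 0.0034 = $15.44
State unemployment insurance (employee share): $4,542.53 × 0.0077 = $34.98
Medicare tax: $4,542.53 × 0.0126 = $57.24
Social Security tax: $4,542.53 × 0.074 = $336.15
AD&D insurance premium: $190.68
Roth 401(k) contribution: $270.22
Total deductions = $15.44 + $34.98 + $57.24 + $336.15 + $190.68 + $270.22 = $904.71
Net pay = $4,542.53 − $904.71 = $3,637.82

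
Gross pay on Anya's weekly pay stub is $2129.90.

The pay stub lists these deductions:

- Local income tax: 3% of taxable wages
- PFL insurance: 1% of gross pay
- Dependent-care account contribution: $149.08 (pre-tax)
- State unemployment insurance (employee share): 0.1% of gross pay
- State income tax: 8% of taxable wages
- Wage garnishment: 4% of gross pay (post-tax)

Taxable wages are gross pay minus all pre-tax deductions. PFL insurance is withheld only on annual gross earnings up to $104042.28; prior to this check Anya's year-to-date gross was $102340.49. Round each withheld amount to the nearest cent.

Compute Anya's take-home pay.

$1658.58

Dependent-care account contribution: $149.08
Taxable wages = $2129.90 − $149.08 = $1980.82
Local income tax: $1980.82 × 0.03 = $59.42
State income tax: $1980.82 × 0.08 = $158.47
State unemployment insurance (employee share): $2129.90 × 0.001 = $2.13
PFL insurance: only $104042.28 − $102340.49 = $1701.79 of this check is subject → $1701.79 × 0.01 = $17.02
Wage garnishment: $2129.90 × 0.04 = $85.20
Total deductions = $149.08 + $59.42 + $158.47 + $2.13 + $17.02 + $85.20 = $471.32
Net pay = $2129.90 − $471.32 = $1658.58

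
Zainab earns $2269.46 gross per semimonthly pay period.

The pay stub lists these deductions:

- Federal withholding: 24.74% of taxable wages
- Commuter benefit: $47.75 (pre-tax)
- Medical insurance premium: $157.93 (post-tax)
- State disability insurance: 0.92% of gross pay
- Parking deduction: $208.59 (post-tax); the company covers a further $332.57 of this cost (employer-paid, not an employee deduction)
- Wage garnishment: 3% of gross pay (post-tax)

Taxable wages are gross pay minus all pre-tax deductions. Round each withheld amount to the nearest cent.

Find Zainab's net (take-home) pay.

$1216.58

Commuter benefit: $47.75
Taxable wages = $2269.46 − $47.75 = $2221.71
Federal withholding: $2221.71 × 0.2474 = $549.65
State disability insurance: $2269.46 × 0.0092 = $20.88
Wage garnishment: $2269.46 × 0.03 = $68.08
Parking deduction: $208.59
Medical insurance premium: $157.93
(Employer's $332.57 toward parking deduction is not withheld from the employee.)
Total deductions = $47.75 + $549.65 + $20.88 + $68.08 + $208.59 + $157.93 = $1052.88
Net pay = $2269.46 − $1052.88 = $1216.58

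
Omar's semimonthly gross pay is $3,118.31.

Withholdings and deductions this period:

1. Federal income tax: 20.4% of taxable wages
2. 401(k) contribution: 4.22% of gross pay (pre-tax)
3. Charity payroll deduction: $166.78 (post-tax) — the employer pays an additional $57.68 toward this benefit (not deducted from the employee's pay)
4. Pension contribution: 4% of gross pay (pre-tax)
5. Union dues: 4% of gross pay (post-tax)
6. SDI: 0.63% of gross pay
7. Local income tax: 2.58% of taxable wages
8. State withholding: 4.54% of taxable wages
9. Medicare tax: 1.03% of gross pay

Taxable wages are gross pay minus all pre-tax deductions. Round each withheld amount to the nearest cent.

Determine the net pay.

$1,731.09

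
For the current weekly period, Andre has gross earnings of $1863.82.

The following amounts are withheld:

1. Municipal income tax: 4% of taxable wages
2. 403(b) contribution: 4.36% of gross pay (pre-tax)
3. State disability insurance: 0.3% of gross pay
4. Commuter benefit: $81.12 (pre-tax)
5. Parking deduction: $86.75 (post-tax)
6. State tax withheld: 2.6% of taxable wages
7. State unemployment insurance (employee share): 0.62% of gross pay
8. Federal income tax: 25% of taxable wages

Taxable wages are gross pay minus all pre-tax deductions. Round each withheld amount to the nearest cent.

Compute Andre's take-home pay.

403(b) contribution: $1863.82 × 0.0436 = $81.26
Commuter benefit: $81.12
Pre-tax total = $81.26 + $81.12 = $162.38
Taxable wages = $1863.82 − $162.38 = $1701.44
Federal income tax: $1701.44 × 0.25 = $425.36
State tax withheld: $1701.44 × 0.026 = $44.24
Municipal income tax: $1701.44 × 0.04 = $68.06
State disability insurance: $1863.82 × 0.003 = $5.59
State unemployment insurance (employee share): $1863.82 × 0.0062 = $11.56
Parking deduction: $86.75
Total deductions = $81.26 + $81.12 + $425.36 + $44.24 + $68.06 + $5.59 + $11.56 + $86.75 = $803.94
Net pay = $1863.82 − $803.94 = $1059.88

$1059.88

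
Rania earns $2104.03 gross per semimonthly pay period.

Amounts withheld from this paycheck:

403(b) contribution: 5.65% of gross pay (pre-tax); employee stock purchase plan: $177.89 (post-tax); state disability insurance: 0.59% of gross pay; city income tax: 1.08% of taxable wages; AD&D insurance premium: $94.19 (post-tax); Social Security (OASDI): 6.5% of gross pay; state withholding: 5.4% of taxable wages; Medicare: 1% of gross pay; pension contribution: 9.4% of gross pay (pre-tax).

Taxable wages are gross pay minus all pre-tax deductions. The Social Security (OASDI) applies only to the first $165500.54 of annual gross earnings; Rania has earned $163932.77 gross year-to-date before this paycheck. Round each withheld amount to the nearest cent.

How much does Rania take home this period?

403(b) contribution: $2104.03 × 0.0565 = $118.88
Pension contribution: $2104.03 × 0.094 = $197.78
Pre-tax total = $118.88 + $197.78 = $316.66
Taxable wages = $2104.03 − $316.66 = $1787.37
City income tax: $1787.37 × 0.0108 = $19.30
State withholding: $1787.37 × 0.054 = $96.52
Medicare: $2104.03 × 0.01 = $21.04
State disability insurance: $2104.03 × 0.0059 = $12.41
Social Security (OASDI): only $165500.54 − $163932.77 = $1567.77 of this check is subject → $1567.77 × 0.065 = $101.91
Employee stock purchase plan: $177.89
AD&D insurance premium: $94.19
Total deductions = $118.88 + $197.78 + $19.30 + $96.52 + $21.04 + $12.41 + $101.91 + $177.89 + $94.19 = $839.92
Net pay = $2104.03 − $839.92 = $1264.11

$1264.11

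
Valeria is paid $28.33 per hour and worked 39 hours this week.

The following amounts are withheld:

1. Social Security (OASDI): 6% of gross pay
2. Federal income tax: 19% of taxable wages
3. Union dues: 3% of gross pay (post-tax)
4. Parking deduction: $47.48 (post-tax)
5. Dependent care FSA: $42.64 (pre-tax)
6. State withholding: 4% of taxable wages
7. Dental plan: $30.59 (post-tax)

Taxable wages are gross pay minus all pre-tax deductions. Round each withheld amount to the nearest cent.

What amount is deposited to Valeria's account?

Gross pay: 39 × $28.33 = $1,104.87
Dependent care FSA: $42.64
Taxable wages = $1,104.87 − $42.64 = $1,062.23
Federal income tax: $1,062.23 × 0.19 = $201.82
State withholding: $1,062.23 × 0.04 = $42.49
Social Security (OASDI): $1,104.87 × 0.06 = $66.29
Parking deduction: $47.48
Dental plan: $30.59
Union dues: $1,104.87 × 0.03 = $33.15
Total deductions = $42.64 + $201.82 + $42.49 + $66.29 + $47.48 + $30.59 + $33.15 = $464.46
Net pay = $1,104.87 − $464.46 = $640.41

$640.41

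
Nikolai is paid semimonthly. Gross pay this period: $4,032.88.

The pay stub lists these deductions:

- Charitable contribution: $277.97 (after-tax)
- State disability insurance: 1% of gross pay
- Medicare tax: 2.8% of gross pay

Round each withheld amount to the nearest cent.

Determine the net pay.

Medicare tax: $4,032.88 × 0.028 = $112.92
State disability insurance: $4,032.88 × 0.01 = $40.33
Charitable contribution: $277.97
Total deductions = $112.92 + $40.33 + $277.97 = $431.22
Net pay = $4,032.88 − $431.22 = $3,601.66

$3,601.66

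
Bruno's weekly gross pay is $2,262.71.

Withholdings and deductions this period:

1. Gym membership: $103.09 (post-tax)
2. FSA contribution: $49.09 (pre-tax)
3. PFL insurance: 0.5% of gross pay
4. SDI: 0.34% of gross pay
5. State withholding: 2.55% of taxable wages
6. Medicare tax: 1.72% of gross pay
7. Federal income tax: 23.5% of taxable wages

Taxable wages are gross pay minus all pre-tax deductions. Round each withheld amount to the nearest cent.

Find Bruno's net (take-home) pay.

FSA contribution: $49.09
Taxable wages = $2,262.71 − $49.09 = $2,213.62
State withholding: $2,213.62 × 0.0255 = $56.45
Federal income tax: $2,213.62 × 0.235 = $520.20
PFL insurance: $2,262.71 × 0.005 = $11.31
SDI: $2,262.71 × 0.0034 = $7.69
Medicare tax: $2,262.71 × 0.0172 = $38.92
Gym membership: $103.09
Total deductions = $49.09 + $56.45 + $520.20 + $11.31 + $7.69 + $38.92 + $103.09 = $786.75
Net pay = $2,262.71 − $786.75 = $1,475.96

$1,475.96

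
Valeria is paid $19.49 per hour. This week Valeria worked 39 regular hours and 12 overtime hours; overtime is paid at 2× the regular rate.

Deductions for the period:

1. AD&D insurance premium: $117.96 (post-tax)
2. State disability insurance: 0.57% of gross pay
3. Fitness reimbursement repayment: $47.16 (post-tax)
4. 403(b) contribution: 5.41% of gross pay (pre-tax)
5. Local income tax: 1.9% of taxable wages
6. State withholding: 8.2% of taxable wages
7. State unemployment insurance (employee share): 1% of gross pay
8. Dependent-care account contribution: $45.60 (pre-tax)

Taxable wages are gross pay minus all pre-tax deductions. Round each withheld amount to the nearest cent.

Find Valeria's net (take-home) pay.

$818.74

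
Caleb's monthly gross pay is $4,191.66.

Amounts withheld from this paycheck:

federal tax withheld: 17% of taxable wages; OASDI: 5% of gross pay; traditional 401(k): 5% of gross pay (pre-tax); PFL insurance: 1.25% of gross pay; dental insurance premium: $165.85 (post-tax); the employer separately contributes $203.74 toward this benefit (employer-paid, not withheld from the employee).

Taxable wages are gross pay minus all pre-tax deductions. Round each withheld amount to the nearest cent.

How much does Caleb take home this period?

Traditional 401(k): $4,191.66 × 0.05 = $209.58
Taxable wages = $4,191.66 − $209.58 = $3,982.08
Federal tax withheld: $3,982.08 × 0.17 = $676.95
OASDI: $4,191.66 × 0.05 = $209.58
PFL insurance: $4,191.66 × 0.0125 = $52.40
Dental insurance premium: $165.85
(Employer's $203.74 toward dental insurance premium is not withheld from the employee.)
Total deductions = $209.58 + $676.95 + $209.58 + $52.40 + $165.85 = $1,314.36
Net pay = $4,191.66 − $1,314.36 = $2,877.30

$2,877.30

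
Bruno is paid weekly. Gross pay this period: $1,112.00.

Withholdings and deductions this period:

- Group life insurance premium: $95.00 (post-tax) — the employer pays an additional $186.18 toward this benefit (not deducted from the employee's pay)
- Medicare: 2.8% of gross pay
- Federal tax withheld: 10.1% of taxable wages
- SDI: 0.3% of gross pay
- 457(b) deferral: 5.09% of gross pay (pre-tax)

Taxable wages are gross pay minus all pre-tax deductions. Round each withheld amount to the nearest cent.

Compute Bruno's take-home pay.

457(b) deferral: $1,112.00 × 0.0509 = $56.60
Taxable wages = $1,112.00 − $56.60 = $1,055.40
Federal tax withheld: $1,055.40 × 0.101 = $106.60
Medicare: $1,112.00 × 0.028 = $31.14
SDI: $1,112.00 × 0.003 = $3.34
Group life insurance premium: $95.00
(Employer's $186.18 toward group life insurance premium is not withheld from the employee.)
Total deductions = $56.60 + $106.60 + $31.14 + $3.34 + $95.00 = $292.68
Net pay = $1,112.00 − $292.68 = $819.32

$819.32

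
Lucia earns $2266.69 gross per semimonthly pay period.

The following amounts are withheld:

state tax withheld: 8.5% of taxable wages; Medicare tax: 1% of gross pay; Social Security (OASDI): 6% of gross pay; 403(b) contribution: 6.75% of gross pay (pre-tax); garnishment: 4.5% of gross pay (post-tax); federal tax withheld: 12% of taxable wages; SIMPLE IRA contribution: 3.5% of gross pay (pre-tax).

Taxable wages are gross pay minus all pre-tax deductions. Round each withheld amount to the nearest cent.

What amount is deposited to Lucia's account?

$1356.65

SIMPLE IRA contribution: $2266.69 × 0.035 = $79.33
403(b) contribution: $2266.69 × 0.0675 = $153.00
Pre-tax total = $79.33 + $153.00 = $232.33
Taxable wages = $2266.69 − $232.33 = $2034.36
Federal tax withheld: $2034.36 × 0.12 = $244.12
State tax withheld: $2034.36 × 0.085 = $172.92
Social Security (OASDI): $2266.69 × 0.06 = $136.00
Medicare tax: $2266.69 × 0.01 = $22.67
Garnishment: $2266.69 × 0.045 = $102.00
Total deductions = $79.33 + $153.00 + $244.12 + $172.92 + $136.00 + $22.67 + $102.00 = $910.04
Net pay = $2266.69 − $910.04 = $1356.65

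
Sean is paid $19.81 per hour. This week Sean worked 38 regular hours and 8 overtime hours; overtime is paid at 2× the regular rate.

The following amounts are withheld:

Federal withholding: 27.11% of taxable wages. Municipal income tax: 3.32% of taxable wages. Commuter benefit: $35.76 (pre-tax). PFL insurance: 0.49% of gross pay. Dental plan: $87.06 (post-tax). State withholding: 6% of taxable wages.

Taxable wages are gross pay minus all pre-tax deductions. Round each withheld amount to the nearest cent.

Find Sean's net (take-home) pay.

Regular pay: 38 × $19.81 = $752.78
Overtime pay: 8 × $19.81 × 2 = $316.96
Gross pay = $752.78 + $316.96 = $1,069.74
Commuter benefit: $35.76
Taxable wages = $1,069.74 − $35.76 = $1,033.98
Federal withholding: $1,033.98 × 0.2711 = $280.31
State withholding: $1,033.98 × 0.06 = $62.04
Municipal income tax: $1,033.98 × 0.0332 = $34.33
PFL insurance: $1,069.74 × 0.0049 = $5.24
Dental plan: $87.06
Total deductions = $35.76 + $280.31 + $62.04 + $34.33 + $5.24 + $87.06 = $504.74
Net pay = $1,069.74 − $504.74 = $565.00

$565.00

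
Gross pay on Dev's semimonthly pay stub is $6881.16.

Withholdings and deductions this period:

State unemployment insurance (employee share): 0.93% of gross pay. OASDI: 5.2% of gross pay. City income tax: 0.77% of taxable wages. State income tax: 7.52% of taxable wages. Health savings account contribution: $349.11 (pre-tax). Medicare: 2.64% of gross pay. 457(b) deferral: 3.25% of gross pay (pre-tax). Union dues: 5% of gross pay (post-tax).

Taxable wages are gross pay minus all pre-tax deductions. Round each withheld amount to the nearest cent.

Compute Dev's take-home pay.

Health savings account contribution: $349.11
457(b) deferral: $6881.16 × 0.0325 = $223.64
Pre-tax total = $349.11 + $223.64 = $572.75
Taxable wages = $6881.16 − $572.75 = $6308.41
State income tax: $6308.41 × 0.0752 = $474.39
City income tax: $6308.41 × 0.0077 = $48.57
Medicare: $6881.16 × 0.0264 = $181.66
State unemployment insurance (employee share): $6881.16 × 0.0093 = $63.99
OASDI: $6881.16 × 0.052 = $357.82
Union dues: $6881.16 × 0.05 = $344.06
Total deductions = $349.11 + $223.64 + $474.39 + $48.57 + $181.66 + $63.99 + $357.82 + $344.06 = $2043.24
Net pay = $6881.16 − $2043.24 = $4837.92

$4837.92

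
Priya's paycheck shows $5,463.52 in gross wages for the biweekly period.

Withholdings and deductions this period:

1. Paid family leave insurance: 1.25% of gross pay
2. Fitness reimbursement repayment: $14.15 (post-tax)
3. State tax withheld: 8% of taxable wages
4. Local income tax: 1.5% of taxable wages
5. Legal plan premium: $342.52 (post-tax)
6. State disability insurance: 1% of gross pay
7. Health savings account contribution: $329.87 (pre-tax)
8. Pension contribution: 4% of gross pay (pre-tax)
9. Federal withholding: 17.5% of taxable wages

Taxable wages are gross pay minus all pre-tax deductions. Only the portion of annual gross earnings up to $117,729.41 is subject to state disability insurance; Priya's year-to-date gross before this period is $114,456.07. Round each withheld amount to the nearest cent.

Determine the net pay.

$3,130.34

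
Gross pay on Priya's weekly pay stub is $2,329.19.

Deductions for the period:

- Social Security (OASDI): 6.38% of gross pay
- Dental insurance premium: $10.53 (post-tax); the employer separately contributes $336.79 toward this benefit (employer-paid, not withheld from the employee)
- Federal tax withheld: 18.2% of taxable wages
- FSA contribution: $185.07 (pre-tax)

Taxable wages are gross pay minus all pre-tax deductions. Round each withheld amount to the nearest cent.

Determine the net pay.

FSA contribution: $185.07
Taxable wages = $2,329.19 − $185.07 = $2,144.12
Federal tax withheld: $2,144.12 × 0.182 = $390.23
Social Security (OASDI): $2,329.19 × 0.0638 = $148.60
Dental insurance premium: $10.53
(Employer's $336.79 toward dental insurance premium is not withheld from the employee.)
Total deductions = $185.07 + $390.23 + $148.60 + $10.53 = $734.43
Net pay = $2,329.19 − $734.43 = $1,594.76

$1,594.76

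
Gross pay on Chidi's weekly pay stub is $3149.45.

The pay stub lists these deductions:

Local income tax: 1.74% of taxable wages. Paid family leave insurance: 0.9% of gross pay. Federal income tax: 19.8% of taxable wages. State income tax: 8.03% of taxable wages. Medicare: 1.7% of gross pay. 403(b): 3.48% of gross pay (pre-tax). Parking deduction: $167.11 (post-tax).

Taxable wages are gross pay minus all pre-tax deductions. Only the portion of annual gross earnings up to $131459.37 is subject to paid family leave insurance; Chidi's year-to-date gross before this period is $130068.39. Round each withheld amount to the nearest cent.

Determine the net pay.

$1907.80

403(b): $3149.45 × 0.0348 = $109.60
Taxable wages = $3149.45 − $109.60 = $3039.85
Local income tax: $3039.85 × 0.0174 = $52.89
State income tax: $3039.85 × 0.0803 = $244.10
Federal income tax: $3039.85 × 0.198 = $601.89
Medicare: $3149.45 × 0.017 = $53.54
Paid family leave insurance: only $131459.37 − $130068.39 = $1390.98 of this check is subject → $1390.98 × 0.009 = $12.52
Parking deduction: $167.11
Total deductions = $109.60 + $52.89 + $244.10 + $601.89 + $53.54 + $12.52 + $167.11 = $1241.65
Net pay = $3149.45 − $1241.65 = $1907.80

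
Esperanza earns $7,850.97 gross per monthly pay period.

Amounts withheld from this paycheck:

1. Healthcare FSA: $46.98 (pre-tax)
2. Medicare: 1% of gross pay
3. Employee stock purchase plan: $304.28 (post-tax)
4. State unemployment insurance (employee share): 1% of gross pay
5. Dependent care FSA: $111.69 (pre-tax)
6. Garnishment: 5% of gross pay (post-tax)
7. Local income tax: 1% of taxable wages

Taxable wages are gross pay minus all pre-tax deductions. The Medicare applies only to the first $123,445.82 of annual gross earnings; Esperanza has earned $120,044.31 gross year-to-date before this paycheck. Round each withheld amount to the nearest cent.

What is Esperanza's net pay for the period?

Dependent care FSA: $111.69
Healthcare FSA: $46.98
Pre-tax total = $111.69 + $46.98 = $158.67
Taxable wages = $7,850.97 − $158.67 = $7,692.30
Local income tax: $7,692.30 × 0.01 = $76.92
Medicare: only $123,445.82 − $120,044.31 = $3,401.51 of this check is subject → $3,401.51 × 0.01 = $34.02
State unemployment insurance (employee share): $7,850.97 × 0.01 = $78.51
Garnishment: $7,850.97 × 0.05 = $392.55
Employee stock purchase plan: $304.28
Total deductions = $111.69 + $46.98 + $76.92 + $34.02 + $78.51 + $392.55 + $304.28 = $1,044.95
Net pay = $7,850.97 − $1,044.95 = $6,806.02

$6,806.02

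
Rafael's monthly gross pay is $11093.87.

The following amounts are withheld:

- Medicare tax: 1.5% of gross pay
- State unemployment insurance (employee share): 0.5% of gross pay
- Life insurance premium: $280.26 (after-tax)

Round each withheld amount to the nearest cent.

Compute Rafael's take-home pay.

$10591.73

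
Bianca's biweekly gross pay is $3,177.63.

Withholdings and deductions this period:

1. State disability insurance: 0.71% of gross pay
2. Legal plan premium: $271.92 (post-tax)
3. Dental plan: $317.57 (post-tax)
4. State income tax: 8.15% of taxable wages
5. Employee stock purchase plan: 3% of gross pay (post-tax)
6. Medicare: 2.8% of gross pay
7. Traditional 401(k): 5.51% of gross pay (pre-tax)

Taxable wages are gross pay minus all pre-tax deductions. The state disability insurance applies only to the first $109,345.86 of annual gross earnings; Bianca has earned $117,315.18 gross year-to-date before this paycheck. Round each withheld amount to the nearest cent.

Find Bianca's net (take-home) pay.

Traditional 401(k): $3,177.63 × 0.0551 = $175.09
Taxable wages = $3,177.63 − $175.09 = $3,002.54
State income tax: $3,002.54 × 0.0815 = $244.71
State disability insurance: annual cap $109,345.86 already reached (YTD $117,315.18), so $0.00
Medicare: $3,177.63 × 0.028 = $88.97
Employee stock purchase plan: $3,177.63 × 0.03 = $95.33
Legal plan premium: $271.92
Dental plan: $317.57
Total deductions = $175.09 + $244.71 + $0.00 + $88.97 + $95.33 + $271.92 + $317.57 = $1,193.59
Net pay = $3,177.63 − $1,193.59 = $1,984.04

$1,984.04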